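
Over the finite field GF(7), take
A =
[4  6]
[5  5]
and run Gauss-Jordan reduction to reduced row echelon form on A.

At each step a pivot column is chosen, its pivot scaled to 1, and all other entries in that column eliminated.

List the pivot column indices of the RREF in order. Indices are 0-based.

pivot(0,0)=4: scale R0 → (1, 5)
  clear (1,0): R1 −= (5)R0 → (0, 1)
pivot(1,1)=1: scale R1 → (0, 1)
  clear (0,1): R0 −= (5)R1 → (1, 0)

pivot columns: 0, 1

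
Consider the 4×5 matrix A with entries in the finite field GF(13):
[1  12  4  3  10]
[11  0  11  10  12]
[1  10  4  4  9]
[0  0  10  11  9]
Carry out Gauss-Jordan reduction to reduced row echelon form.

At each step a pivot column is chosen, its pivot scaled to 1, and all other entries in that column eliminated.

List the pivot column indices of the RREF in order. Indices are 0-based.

pivot columns: 0, 1, 2, 3

step 1: normalize row 0 (÷1) = (1, 12, 4, 3, 10)
  row 1: subtract 11×row0 = (0, 11, 6, 3, 6)
  row 2: subtract 1×row0 = (0, 11, 0, 1, 12)
step 2: normalize row 1 (÷11) = (0, 1, 10, 5, 10)
  row 0: subtract 12×row1 = (1, 0, 1, 8, 7)
  row 2: subtract 11×row1 = (0, 0, 7, 11, 6)
step 3: normalize row 2 (÷7) = (0, 0, 1, 9, 12)
  row 0: subtract 1×row2 = (1, 0, 0, 12, 8)
  row 1: subtract 10×row2 = (0, 1, 0, 6, 7)
  row 3: subtract 10×row2 = (0, 0, 0, 12, 6)
step 4: normalize row 3 (÷12) = (0, 0, 0, 1, 7)
  row 0: subtract 12×row3 = (1, 0, 0, 0, 2)
  row 1: subtract 6×row3 = (0, 1, 0, 0, 4)
  row 2: subtract 9×row3 = (0, 0, 1, 0, 1)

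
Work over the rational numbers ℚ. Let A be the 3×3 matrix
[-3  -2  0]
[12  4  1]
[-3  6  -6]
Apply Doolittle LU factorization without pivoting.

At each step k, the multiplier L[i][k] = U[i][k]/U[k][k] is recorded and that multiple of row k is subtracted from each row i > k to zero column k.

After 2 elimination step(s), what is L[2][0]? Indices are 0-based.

Step 1: pivot at (0,0) is -3.
  row1 ← row1 − (-4)·row0  ⇒  L[1][0]=-4, U row1=(0, -4, 1)
  row2 ← row2 − (1)·row0  ⇒  L[2][0]=1, U row2=(0, 8, -6)
Step 2: pivot at (1,1) is -4.
  row2 ← row2 − (-2)·row1  ⇒  L[2][1]=-2, U row2=(0, 0, -4)

L[2][0] = 1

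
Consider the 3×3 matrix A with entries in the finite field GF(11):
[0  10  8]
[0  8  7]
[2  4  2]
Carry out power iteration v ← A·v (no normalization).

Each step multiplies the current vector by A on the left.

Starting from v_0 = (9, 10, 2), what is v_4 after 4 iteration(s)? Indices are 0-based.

v_4 = (3, 1, 5)

v_0 = (9, 10, 2).
v_1 = A·v_0 = (6, 6, 7).
v_2 = A·v_1 = (6, 9, 6).
v_3 = A·v_2 = (6, 4, 5).
v_4 = A·v_3 = (3, 1, 5).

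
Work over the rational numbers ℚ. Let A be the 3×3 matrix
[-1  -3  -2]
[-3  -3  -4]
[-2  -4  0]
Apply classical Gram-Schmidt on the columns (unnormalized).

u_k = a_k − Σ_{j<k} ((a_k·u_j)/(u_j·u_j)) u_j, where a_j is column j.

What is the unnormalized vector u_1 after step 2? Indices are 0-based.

u_1 = (-11/7, 9/7, -8/7)

Step 1: u_0 = a_0 = (-1, -3, -2).
Step 2: u_1 = a_1 − (10/7)·u_0 = (-11/7, 9/7, -8/7).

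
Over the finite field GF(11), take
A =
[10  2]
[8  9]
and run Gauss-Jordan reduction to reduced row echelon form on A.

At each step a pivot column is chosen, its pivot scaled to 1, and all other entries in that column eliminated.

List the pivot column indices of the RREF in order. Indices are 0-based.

pivot columns: 0, 1

pivot(0,0)=10: scale R0 → (1, 9)
  clear (1,0): R1 −= (8)R0 → (0, 3)
pivot(1,1)=3: scale R1 → (0, 1)
  clear (0,1): R0 −= (9)R1 → (1, 0)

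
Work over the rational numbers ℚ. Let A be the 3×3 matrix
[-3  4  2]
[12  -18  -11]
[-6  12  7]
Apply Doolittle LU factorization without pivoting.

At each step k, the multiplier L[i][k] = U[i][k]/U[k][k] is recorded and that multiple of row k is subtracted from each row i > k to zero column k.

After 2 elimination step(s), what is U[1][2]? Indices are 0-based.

k=0: U[0][0]=-3
  eliminate (1,0): mult=-4, new row 1: (0, -2, -3); set L[1][0]=-4
  eliminate (2,0): mult=2, new row 2: (0, 4, 3); set L[2][0]=2
k=1: U[1][1]=-2
  eliminate (2,1): mult=-2, new row 2: (0, 0, -3); set L[2][1]=-2

U[1][2] = -3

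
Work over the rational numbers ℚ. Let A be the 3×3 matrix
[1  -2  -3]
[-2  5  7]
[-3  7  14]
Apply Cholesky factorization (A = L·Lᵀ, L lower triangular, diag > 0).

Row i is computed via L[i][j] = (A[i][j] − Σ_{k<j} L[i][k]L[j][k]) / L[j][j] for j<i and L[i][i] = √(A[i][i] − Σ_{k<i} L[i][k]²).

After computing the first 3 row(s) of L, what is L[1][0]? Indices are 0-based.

L[1][0] = -2

Step 1: L[0][0] = √(1) = 1.
  L[1][0] = (-2) / L[0][0] = -2.
Step 2: L[1][1] = √(1) = 1.
  L[2][0] = (-3) / L[0][0] = -3.
  L[2][1] = (1) / L[1][1] = 1.
Step 3: L[2][2] = √(4) = 2.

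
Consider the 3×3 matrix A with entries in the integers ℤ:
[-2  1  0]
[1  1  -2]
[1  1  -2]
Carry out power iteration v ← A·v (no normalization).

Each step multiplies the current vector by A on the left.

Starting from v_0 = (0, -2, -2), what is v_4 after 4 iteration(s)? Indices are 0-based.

v_4 = (42, -26, -26)

v_0 = (0, -2, -2).
v_1 = A·v_0 = (-2, 2, 2).
v_2 = A·v_1 = (6, -4, -4).
v_3 = A·v_2 = (-16, 10, 10).
v_4 = A·v_3 = (42, -26, -26).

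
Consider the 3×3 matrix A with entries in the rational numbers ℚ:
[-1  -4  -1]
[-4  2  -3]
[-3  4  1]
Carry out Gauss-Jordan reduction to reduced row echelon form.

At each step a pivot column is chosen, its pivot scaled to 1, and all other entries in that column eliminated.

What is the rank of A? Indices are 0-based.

rank = 3

step 1: normalize row 0 (÷-1) = (1, 4, 1)
  row 1: subtract -4×row0 = (0, 18, 1)
  row 2: subtract -3×row0 = (0, 16, 4)
step 2: normalize row 1 (÷18) = (0, 1, 1/18)
  row 0: subtract 4×row1 = (1, 0, 7/9)
  row 2: subtract 16×row1 = (0, 0, 28/9)
step 3: normalize row 2 (÷28/9) = (0, 0, 1)
  row 0: subtract 7/9×row2 = (1, 0, 0)
  row 1: subtract 1/18×row2 = (0, 1, 0)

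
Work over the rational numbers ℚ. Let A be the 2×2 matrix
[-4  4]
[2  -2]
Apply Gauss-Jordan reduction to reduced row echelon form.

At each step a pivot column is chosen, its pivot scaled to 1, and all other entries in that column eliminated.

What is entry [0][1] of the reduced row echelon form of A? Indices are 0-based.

[1] R0 /= -4  ⇒  (1, -1)
     R1 -= 2·R0  ⇒  (0, 0)
column 1 empty below row 1

M[0][1] = -1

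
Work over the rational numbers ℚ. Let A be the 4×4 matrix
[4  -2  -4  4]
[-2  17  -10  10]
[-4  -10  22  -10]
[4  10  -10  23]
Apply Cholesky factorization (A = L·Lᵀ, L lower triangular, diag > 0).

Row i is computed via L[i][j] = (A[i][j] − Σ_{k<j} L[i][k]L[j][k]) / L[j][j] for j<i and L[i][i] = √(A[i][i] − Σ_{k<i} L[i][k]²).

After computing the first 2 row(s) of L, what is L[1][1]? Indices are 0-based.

L[1][1] = 4

Step 1: L[0][0] = √(4) = 2.
  L[1][0] = (-2) / L[0][0] = -1.
Step 2: L[1][1] = √(16) = 4.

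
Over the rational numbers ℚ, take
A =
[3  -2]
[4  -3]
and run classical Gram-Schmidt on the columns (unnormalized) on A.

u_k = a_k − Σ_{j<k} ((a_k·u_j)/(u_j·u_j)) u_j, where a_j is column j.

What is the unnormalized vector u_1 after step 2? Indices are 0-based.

Step 1: u_0 = a_0 = (3, 4).
Step 2: u_1 = a_1 − (-18/25)·u_0 = (4/25, -3/25).

u_1 = (4/25, -3/25)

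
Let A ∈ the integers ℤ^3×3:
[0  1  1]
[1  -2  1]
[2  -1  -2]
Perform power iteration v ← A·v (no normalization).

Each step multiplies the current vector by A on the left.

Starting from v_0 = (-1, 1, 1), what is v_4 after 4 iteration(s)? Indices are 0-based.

v_4 = (-40, -44, 121)

v_0 = (-1, 1, 1).
v_1 = A·v_0 = (2, -2, -5).
v_2 = A·v_1 = (-7, 1, 16).
v_3 = A·v_2 = (17, 7, -47).
v_4 = A·v_3 = (-40, -44, 121).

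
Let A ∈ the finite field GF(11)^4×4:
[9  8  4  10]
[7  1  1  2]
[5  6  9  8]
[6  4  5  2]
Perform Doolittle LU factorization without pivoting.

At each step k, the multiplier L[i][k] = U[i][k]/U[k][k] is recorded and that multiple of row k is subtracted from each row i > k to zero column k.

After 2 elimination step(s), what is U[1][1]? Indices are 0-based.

U[1][1] = 7

Step 1: pivot at (0,0) is 9.
  row1 ← row1 − (2)·row0  ⇒  L[1][0]=2, U row1=(0, 7, 4, 4)
  row2 ← row2 − (3)·row0  ⇒  L[2][0]=3, U row2=(0, 4, 8, 0)
  row3 ← row3 − (8)·row0  ⇒  L[3][0]=8, U row3=(0, 6, 6, 10)
Step 2: pivot at (1,1) is 7.
  row2 ← row2 − (10)·row1  ⇒  L[2][1]=10, U row2=(0, 0, 1, 4)
  row3 ← row3 − (4)·row1  ⇒  L[3][1]=4, U row3=(0, 0, 1, 5)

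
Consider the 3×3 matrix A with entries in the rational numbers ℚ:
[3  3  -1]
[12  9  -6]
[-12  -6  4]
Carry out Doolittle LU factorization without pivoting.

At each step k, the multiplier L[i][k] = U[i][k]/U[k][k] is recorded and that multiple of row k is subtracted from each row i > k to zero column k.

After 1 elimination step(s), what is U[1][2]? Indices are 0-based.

U[1][2] = -2

Step 1: pivot at (0,0) is 3.
  row1 ← row1 − (4)·row0  ⇒  L[1][0]=4, U row1=(0, -3, -2)
  row2 ← row2 − (-4)·row0  ⇒  L[2][0]=-4, U row2=(0, 6, 0)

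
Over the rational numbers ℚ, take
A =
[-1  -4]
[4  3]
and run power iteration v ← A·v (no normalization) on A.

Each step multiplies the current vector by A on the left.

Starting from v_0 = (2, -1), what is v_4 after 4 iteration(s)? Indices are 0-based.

v_0 = (2, -1).
v_1 = A·v_0 = (2, 5).
v_2 = A·v_1 = (-22, 23).
v_3 = A·v_2 = (-70, -19).
v_4 = A·v_3 = (146, -337).

v_4 = (146, -337)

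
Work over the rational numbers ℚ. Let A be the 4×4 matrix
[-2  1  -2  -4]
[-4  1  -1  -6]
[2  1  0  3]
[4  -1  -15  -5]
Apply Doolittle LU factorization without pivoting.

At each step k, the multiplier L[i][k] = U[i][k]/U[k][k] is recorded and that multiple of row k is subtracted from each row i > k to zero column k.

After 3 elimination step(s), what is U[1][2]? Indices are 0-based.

k=0: U[0][0]=-2
  eliminate (1,0): mult=2, new row 1: (0, -1, 3, 2); set L[1][0]=2
  eliminate (2,0): mult=-1, new row 2: (0, 2, -2, -1); set L[2][0]=-1
  eliminate (3,0): mult=-2, new row 3: (0, 1, -19, -13); set L[3][0]=-2
k=1: U[1][1]=-1
  eliminate (2,1): mult=-2, new row 2: (0, 0, 4, 3); set L[2][1]=-2
  eliminate (3,1): mult=-1, new row 3: (0, 0, -16, -11); set L[3][1]=-1
k=2: U[2][2]=4
  eliminate (3,2): mult=-4, new row 3: (0, 0, 0, 1); set L[3][2]=-4

U[1][2] = 3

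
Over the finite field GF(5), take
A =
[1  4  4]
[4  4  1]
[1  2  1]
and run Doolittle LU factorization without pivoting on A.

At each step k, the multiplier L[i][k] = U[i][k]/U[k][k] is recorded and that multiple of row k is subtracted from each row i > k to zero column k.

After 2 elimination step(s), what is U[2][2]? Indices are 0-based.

U[2][2] = 2

Step 1: pivot at (0,0) is 1.
  row1 ← row1 − (4)·row0  ⇒  L[1][0]=4, U row1=(0, 3, 0)
  row2 ← row2 − (1)·row0  ⇒  L[2][0]=1, U row2=(0, 3, 2)
Step 2: pivot at (1,1) is 3.
  row2 ← row2 − (1)·row1  ⇒  L[2][1]=1, U row2=(0, 0, 2)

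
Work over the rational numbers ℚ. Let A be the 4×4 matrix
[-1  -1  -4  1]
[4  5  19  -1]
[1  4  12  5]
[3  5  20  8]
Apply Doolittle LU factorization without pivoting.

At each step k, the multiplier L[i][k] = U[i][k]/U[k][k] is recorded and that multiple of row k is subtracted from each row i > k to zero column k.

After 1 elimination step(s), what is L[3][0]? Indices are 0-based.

k=0: U[0][0]=-1
  eliminate (1,0): mult=-4, new row 1: (0, 1, 3, 3); set L[1][0]=-4
  eliminate (2,0): mult=-1, new row 2: (0, 3, 8, 6); set L[2][0]=-1
  eliminate (3,0): mult=-3, new row 3: (0, 2, 8, 11); set L[3][0]=-3

L[3][0] = -3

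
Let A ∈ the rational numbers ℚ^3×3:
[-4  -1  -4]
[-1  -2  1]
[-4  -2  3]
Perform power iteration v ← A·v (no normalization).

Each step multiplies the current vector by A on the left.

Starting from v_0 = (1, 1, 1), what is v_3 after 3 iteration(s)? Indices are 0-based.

v_3 = (-334, -39, -127)

v_0 = (1, 1, 1).
v_1 = A·v_0 = (-9, -2, -3).
v_2 = A·v_1 = (50, 10, 31).
v_3 = A·v_2 = (-334, -39, -127).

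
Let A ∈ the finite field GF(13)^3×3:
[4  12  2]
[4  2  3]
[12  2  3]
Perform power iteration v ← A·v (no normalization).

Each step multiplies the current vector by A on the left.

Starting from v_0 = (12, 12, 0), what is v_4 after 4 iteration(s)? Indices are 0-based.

v_4 = (11, 5, 7)

v_0 = (12, 12, 0).
v_1 = A·v_0 = (10, 7, 12).
v_2 = A·v_1 = (5, 12, 1).
v_3 = A·v_2 = (10, 8, 9).
v_4 = A·v_3 = (11, 5, 7).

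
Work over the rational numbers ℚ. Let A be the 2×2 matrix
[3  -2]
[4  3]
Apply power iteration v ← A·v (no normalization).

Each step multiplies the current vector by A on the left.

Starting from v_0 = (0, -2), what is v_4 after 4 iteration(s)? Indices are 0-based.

v_0 = (0, -2).
v_1 = A·v_0 = (4, -6).
v_2 = A·v_1 = (24, -2).
v_3 = A·v_2 = (76, 90).
v_4 = A·v_3 = (48, 574).

v_4 = (48, 574)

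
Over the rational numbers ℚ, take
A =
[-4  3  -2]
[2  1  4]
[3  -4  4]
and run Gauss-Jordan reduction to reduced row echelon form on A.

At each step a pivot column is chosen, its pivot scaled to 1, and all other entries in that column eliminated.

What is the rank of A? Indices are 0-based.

rank = 3

step 1: normalize row 0 (÷-4) = (1, -3/4, 1/2)
  row 1: subtract 2×row0 = (0, 5/2, 3)
  row 2: subtract 3×row0 = (0, -7/4, 5/2)
step 2: normalize row 1 (÷5/2) = (0, 1, 6/5)
  row 0: subtract -3/4×row1 = (1, 0, 7/5)
  row 2: subtract -7/4×row1 = (0, 0, 23/5)
step 3: normalize row 2 (÷23/5) = (0, 0, 1)
  row 0: subtract 7/5×row2 = (1, 0, 0)
  row 1: subtract 6/5×row2 = (0, 1, 0)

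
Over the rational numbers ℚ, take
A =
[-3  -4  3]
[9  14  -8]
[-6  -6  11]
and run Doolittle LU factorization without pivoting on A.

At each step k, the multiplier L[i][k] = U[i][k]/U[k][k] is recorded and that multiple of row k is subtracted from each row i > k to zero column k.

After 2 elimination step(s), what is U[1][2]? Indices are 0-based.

U[1][2] = 1

k=0: U[0][0]=-3
  eliminate (1,0): mult=-3, new row 1: (0, 2, 1); set L[1][0]=-3
  eliminate (2,0): mult=2, new row 2: (0, 2, 5); set L[2][0]=2
k=1: U[1][1]=2
  eliminate (2,1): mult=1, new row 2: (0, 0, 4); set L[2][1]=1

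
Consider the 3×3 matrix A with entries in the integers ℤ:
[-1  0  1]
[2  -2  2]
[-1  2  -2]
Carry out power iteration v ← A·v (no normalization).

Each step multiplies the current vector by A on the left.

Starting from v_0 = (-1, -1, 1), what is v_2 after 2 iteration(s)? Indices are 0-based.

v_2 = (-5, -6, 8)

v_0 = (-1, -1, 1).
v_1 = A·v_0 = (2, 2, -3).
v_2 = A·v_1 = (-5, -6, 8).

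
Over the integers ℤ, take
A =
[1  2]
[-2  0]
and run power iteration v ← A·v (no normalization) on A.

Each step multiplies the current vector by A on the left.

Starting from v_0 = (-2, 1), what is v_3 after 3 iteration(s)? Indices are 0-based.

v_0 = (-2, 1).
v_1 = A·v_0 = (0, 4).
v_2 = A·v_1 = (8, 0).
v_3 = A·v_2 = (8, -16).

v_3 = (8, -16)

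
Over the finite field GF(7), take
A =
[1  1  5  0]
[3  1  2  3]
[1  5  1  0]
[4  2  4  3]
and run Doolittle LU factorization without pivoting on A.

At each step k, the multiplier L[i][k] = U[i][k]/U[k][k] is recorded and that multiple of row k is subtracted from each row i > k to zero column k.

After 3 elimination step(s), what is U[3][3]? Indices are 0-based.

U[3][3] = 5

k=0: U[0][0]=1
  eliminate (1,0): mult=3, new row 1: (0, 5, 1, 3); set L[1][0]=3
  eliminate (2,0): mult=1, new row 2: (0, 4, 3, 0); set L[2][0]=1
  eliminate (3,0): mult=4, new row 3: (0, 5, 5, 3); set L[3][0]=4
k=1: U[1][1]=5
  eliminate (2,1): mult=5, new row 2: (0, 0, 5, 6); set L[2][1]=5
  eliminate (3,1): mult=1, new row 3: (0, 0, 4, 0); set L[3][1]=1
k=2: U[2][2]=5
  eliminate (3,2): mult=5, new row 3: (0, 0, 0, 5); set L[3][2]=5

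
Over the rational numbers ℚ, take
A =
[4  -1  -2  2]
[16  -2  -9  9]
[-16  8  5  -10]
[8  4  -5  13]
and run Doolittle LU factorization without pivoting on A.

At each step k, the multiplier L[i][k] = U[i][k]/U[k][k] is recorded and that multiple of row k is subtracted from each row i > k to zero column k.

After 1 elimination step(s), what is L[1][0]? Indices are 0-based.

Step 1: pivot at (0,0) is 4.
  row1 ← row1 − (4)·row0  ⇒  L[1][0]=4, U row1=(0, 2, -1, 1)
  row2 ← row2 − (-4)·row0  ⇒  L[2][0]=-4, U row2=(0, 4, -3, -2)
  row3 ← row3 − (2)·row0  ⇒  L[3][0]=2, U row3=(0, 6, -1, 9)

L[1][0] = 4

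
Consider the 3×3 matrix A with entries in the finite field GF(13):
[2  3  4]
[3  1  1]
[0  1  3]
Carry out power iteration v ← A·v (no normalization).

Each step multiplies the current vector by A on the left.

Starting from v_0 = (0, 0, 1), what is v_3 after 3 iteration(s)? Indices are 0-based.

v_3 = (4, 4, 7)

v_0 = (0, 0, 1).
v_1 = A·v_0 = (4, 1, 3).
v_2 = A·v_1 = (10, 3, 10).
v_3 = A·v_2 = (4, 4, 7).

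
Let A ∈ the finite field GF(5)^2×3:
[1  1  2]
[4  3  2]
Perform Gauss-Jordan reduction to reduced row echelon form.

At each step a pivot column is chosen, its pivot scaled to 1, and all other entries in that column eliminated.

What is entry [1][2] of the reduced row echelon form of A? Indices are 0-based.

M[1][2] = 1

pivot(0,0)=1: scale R0 → (1, 1, 2)
  clear (1,0): R1 −= (4)R0 → (0, 4, 4)
pivot(1,1)=4: scale R1 → (0, 1, 1)
  clear (0,1): R0 −= (1)R1 → (1, 0, 1)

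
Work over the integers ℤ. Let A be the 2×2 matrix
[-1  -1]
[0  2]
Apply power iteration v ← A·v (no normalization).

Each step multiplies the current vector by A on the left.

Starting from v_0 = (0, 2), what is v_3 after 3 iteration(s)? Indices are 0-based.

v_0 = (0, 2).
v_1 = A·v_0 = (-2, 4).
v_2 = A·v_1 = (-2, 8).
v_3 = A·v_2 = (-6, 16).

v_3 = (-6, 16)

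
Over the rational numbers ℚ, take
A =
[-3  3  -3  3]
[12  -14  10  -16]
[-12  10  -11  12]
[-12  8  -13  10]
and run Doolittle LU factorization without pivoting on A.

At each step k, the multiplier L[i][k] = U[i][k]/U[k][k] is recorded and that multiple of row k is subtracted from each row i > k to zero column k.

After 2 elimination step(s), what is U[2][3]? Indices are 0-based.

k=0: U[0][0]=-3
  eliminate (1,0): mult=-4, new row 1: (0, -2, -2, -4); set L[1][0]=-4
  eliminate (2,0): mult=4, new row 2: (0, -2, 1, 0); set L[2][0]=4
  eliminate (3,0): mult=4, new row 3: (0, -4, -1, -2); set L[3][0]=4
k=1: U[1][1]=-2
  eliminate (2,1): mult=1, new row 2: (0, 0, 3, 4); set L[2][1]=1
  eliminate (3,1): mult=2, new row 3: (0, 0, 3, 6); set L[3][1]=2

U[2][3] = 4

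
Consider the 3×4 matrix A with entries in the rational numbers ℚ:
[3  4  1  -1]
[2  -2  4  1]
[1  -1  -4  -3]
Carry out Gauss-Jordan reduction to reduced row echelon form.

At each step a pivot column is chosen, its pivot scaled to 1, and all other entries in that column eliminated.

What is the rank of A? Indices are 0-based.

rank = 3

step 1: normalize row 0 (÷3) = (1, 4/3, 1/3, -1/3)
  row 1: subtract 2×row0 = (0, -14/3, 10/3, 5/3)
  row 2: subtract 1×row0 = (0, -7/3, -13/3, -8/3)
step 2: normalize row 1 (÷-14/3) = (0, 1, -5/7, -5/14)
  row 0: subtract 4/3×row1 = (1, 0, 9/7, 1/7)
  row 2: subtract -7/3×row1 = (0, 0, -6, -7/2)
step 3: normalize row 2 (÷-6) = (0, 0, 1, 7/12)
  row 0: subtract 9/7×row2 = (1, 0, 0, -17/28)
  row 1: subtract -5/7×row2 = (0, 1, 0, 5/84)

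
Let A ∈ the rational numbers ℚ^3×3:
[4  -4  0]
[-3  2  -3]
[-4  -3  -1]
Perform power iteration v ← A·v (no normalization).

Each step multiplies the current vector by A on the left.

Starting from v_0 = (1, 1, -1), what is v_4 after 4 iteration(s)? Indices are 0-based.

v_0 = (1, 1, -1).
v_1 = A·v_0 = (0, 2, -6).
v_2 = A·v_1 = (-8, 22, 0).
v_3 = A·v_2 = (-120, 68, -34).
v_4 = A·v_3 = (-752, 598, 310).

v_4 = (-752, 598, 310)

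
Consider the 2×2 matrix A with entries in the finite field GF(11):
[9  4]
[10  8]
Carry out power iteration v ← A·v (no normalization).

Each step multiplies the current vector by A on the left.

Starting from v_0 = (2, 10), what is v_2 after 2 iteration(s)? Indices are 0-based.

v_0 = (2, 10).
v_1 = A·v_0 = (3, 1).
v_2 = A·v_1 = (9, 5).

v_2 = (9, 5)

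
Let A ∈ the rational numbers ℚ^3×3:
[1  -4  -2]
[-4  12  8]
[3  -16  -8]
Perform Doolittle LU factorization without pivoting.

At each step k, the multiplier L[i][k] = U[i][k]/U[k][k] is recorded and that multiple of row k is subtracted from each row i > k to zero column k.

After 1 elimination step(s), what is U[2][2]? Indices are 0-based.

U[2][2] = -2

k=0: U[0][0]=1
  eliminate (1,0): mult=-4, new row 1: (0, -4, 0); set L[1][0]=-4
  eliminate (2,0): mult=3, new row 2: (0, -4, -2); set L[2][0]=3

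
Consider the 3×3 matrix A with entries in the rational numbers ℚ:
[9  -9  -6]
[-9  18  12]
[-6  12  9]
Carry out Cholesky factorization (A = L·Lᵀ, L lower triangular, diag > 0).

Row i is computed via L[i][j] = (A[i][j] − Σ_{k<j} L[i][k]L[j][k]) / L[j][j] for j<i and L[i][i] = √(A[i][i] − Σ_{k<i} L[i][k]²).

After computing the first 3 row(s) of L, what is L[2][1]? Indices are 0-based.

Step 1: L[0][0] = √(9) = 3.
  L[1][0] = (-9) / L[0][0] = -3.
Step 2: L[1][1] = √(9) = 3.
  L[2][0] = (-6) / L[0][0] = -2.
  L[2][1] = (6) / L[1][1] = 2.
Step 3: L[2][2] = √(1) = 1.

L[2][1] = 2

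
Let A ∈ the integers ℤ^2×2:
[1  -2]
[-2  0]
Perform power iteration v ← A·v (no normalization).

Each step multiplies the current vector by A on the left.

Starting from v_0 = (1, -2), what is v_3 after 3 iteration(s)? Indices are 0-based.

v_3 = (29, -18)

v_0 = (1, -2).
v_1 = A·v_0 = (5, -2).
v_2 = A·v_1 = (9, -10).
v_3 = A·v_2 = (29, -18).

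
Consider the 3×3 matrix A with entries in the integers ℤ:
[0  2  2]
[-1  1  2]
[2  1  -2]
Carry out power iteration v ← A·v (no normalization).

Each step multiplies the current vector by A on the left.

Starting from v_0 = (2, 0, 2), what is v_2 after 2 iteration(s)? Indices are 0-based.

v_2 = (4, -2, 10)

v_0 = (2, 0, 2).
v_1 = A·v_0 = (4, 2, 0).
v_2 = A·v_1 = (4, -2, 10).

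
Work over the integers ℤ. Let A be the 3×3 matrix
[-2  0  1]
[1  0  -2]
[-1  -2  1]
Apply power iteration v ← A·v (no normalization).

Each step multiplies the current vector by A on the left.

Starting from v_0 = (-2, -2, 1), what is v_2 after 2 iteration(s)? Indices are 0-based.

v_2 = (-3, -9, 10)

v_0 = (-2, -2, 1).
v_1 = A·v_0 = (5, -4, 7).
v_2 = A·v_1 = (-3, -9, 10).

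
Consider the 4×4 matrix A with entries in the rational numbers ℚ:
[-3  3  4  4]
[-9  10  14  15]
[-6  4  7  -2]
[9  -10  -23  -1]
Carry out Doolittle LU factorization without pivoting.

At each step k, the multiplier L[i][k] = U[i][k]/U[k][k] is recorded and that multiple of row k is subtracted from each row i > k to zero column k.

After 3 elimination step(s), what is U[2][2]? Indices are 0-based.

[col 0] pivot -3
  R1 -= 3*R0 → (0, 1, 2, 3)  (L[1][0] := 3)
  R2 -= 2*R0 → (0, -2, -1, -10)  (L[2][0] := 2)
  R3 -= -3*R0 → (0, -1, -11, 11)  (L[3][0] := -3)
[col 1] pivot 1
  R2 -= -2*R1 → (0, 0, 3, -4)  (L[2][1] := -2)
  R3 -= -1*R1 → (0, 0, -9, 14)  (L[3][1] := -1)
[col 2] pivot 3
  R3 -= -3*R2 → (0, 0, 0, 2)  (L[3][2] := -3)

U[2][2] = 3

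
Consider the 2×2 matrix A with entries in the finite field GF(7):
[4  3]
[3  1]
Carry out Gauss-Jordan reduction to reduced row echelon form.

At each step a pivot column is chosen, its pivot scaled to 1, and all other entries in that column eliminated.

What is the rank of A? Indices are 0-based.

rank = 2

pivot(0,0)=4: scale R0 → (1, 6)
  clear (1,0): R1 −= (3)R0 → (0, 4)
pivot(1,1)=4: scale R1 → (0, 1)
  clear (0,1): R0 −= (6)R1 → (1, 0)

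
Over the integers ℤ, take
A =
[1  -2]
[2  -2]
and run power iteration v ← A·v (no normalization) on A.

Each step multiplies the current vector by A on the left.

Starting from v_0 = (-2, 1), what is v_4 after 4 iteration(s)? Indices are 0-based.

v_0 = (-2, 1).
v_1 = A·v_0 = (-4, -6).
v_2 = A·v_1 = (8, 4).
v_3 = A·v_2 = (0, 8).
v_4 = A·v_3 = (-16, -16).

v_4 = (-16, -16)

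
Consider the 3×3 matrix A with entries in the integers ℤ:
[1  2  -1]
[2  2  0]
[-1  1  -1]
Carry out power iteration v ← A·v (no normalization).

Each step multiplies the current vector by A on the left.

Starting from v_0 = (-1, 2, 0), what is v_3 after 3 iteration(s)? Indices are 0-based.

v_3 = (28, 28, 10)

v_0 = (-1, 2, 0).
v_1 = A·v_0 = (3, 2, 3).
v_2 = A·v_1 = (4, 10, -4).
v_3 = A·v_2 = (28, 28, 10).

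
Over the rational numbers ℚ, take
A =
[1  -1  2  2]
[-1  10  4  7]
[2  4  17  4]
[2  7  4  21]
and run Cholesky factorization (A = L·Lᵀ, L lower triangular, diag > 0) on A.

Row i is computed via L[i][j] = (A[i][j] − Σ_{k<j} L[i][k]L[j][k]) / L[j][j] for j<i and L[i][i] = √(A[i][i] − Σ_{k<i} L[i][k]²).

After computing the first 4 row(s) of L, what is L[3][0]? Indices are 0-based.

Step 1: L[0][0] = √(1) = 1.
  L[1][0] = (-1) / L[0][0] = -1.
Step 2: L[1][1] = √(9) = 3.
  L[2][0] = (2) / L[0][0] = 2.
  L[2][1] = (6) / L[1][1] = 2.
Step 3: L[2][2] = √(9) = 3.
  L[3][0] = (2) / L[0][0] = 2.
  L[3][1] = (9) / L[1][1] = 3.
  L[3][2] = (-6) / L[2][2] = -2.
Step 4: L[3][3] = √(4) = 2.

L[3][0] = 2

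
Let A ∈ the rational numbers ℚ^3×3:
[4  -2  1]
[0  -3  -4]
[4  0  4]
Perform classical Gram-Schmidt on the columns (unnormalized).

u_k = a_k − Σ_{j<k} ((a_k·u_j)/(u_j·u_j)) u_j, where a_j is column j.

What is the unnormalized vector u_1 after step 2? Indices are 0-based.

Step 1: u_0 = a_0 = (4, 0, 4).
Step 2: u_1 = a_1 − (-1/4)·u_0 = (-1, -3, 1).

u_1 = (-1, -3, 1)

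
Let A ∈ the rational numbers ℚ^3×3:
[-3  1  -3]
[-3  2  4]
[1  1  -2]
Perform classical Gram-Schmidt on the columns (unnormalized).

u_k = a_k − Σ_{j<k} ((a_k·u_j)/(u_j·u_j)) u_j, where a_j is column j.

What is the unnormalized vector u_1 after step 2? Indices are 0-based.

u_1 = (-5/19, 14/19, 27/19)

Step 1: u_0 = a_0 = (-3, -3, 1).
Step 2: u_1 = a_1 − (-8/19)·u_0 = (-5/19, 14/19, 27/19).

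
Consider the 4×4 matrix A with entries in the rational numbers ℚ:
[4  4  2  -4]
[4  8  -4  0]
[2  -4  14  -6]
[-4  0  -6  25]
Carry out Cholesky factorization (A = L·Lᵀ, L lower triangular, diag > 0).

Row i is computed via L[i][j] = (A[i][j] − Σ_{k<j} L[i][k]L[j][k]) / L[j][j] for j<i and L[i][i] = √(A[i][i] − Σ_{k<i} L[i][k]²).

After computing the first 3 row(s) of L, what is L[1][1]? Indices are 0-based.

L[1][1] = 2

Step 1: L[0][0] = √(4) = 2.
  L[1][0] = (4) / L[0][0] = 2.
Step 2: L[1][1] = √(4) = 2.
  L[2][0] = (2) / L[0][0] = 1.
  L[2][1] = (-6) / L[1][1] = -3.
Step 3: L[2][2] = √(4) = 2.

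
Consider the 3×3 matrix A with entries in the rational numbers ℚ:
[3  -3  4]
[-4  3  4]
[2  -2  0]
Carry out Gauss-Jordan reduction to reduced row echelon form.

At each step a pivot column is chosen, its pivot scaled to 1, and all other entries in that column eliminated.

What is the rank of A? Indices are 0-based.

[1] R0 /= 3  ⇒  (1, -1, 4/3)
     R1 -= -4·R0  ⇒  (0, -1, 28/3)
     R2 -= 2·R0  ⇒  (0, 0, -8/3)
[2] R1 /= -1  ⇒  (0, 1, -28/3)
     R0 -= -1·R1  ⇒  (1, 0, -8)
[3] R2 /= -8/3  ⇒  (0, 0, 1)
     R0 -= -8·R2  ⇒  (1, 0, 0)
     R1 -= -28/3·R2  ⇒  (0, 1, 0)

rank = 3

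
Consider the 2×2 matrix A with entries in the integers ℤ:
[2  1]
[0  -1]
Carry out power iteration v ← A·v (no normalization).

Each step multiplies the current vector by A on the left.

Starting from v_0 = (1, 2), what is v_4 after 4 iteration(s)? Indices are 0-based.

v_0 = (1, 2).
v_1 = A·v_0 = (4, -2).
v_2 = A·v_1 = (6, 2).
v_3 = A·v_2 = (14, -2).
v_4 = A·v_3 = (26, 2).

v_4 = (26, 2)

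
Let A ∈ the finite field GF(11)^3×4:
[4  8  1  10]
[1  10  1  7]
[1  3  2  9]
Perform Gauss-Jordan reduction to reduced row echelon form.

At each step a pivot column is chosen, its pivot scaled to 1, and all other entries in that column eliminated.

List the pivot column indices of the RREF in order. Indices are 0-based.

pivot columns: 0, 1, 2

[1] R0 /= 4  ⇒  (1, 2, 3, 8)
     R1 -= 1·R0  ⇒  (0, 8, 9, 10)
     R2 -= 1·R0  ⇒  (0, 1, 10, 1)
[2] R1 /= 8  ⇒  (0, 1, 8, 4)
     R0 -= 2·R1  ⇒  (1, 0, 9, 0)
     R2 -= 1·R1  ⇒  (0, 0, 2, 8)
[3] R2 /= 2  ⇒  (0, 0, 1, 4)
     R0 -= 9·R2  ⇒  (1, 0, 0, 8)
     R1 -= 8·R2  ⇒  (0, 1, 0, 5)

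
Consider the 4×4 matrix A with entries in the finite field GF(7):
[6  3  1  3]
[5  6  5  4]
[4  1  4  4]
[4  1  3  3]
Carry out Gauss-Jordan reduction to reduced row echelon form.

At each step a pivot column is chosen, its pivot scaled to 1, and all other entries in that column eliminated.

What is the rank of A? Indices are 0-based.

rank = 4

pivot(0,0)=6: scale R0 → (1, 4, 6, 4)
  clear (1,0): R1 −= (5)R0 → (0, 0, 3, 5)
  clear (2,0): R2 −= (4)R0 → (0, 6, 1, 2)
  clear (3,0): R3 −= (4)R0 → (0, 6, 0, 1)
pivot(1,1): swap R1↔R2
pivot(1,1)=6: scale R1 → (0, 1, 6, 5)
  clear (0,1): R0 −= (4)R1 → (1, 0, 3, 5)
  clear (3,1): R3 −= (6)R1 → (0, 0, 6, 6)
pivot(2,2)=3: scale R2 → (0, 0, 1, 4)
  clear (0,2): R0 −= (3)R2 → (1, 0, 0, 0)
  clear (1,2): R1 −= (6)R2 → (0, 1, 0, 2)
  clear (3,2): R3 −= (6)R2 → (0, 0, 0, 3)
pivot(3,3)=3: scale R3 → (0, 0, 0, 1)
  clear (1,3): R1 −= (2)R3 → (0, 1, 0, 0)
  clear (2,3): R2 −= (4)R3 → (0, 0, 1, 0)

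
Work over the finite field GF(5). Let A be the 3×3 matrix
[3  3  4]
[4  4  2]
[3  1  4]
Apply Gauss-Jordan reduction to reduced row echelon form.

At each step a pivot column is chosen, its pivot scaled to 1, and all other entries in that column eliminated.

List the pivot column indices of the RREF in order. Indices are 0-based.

step 1: normalize row 0 (÷3) = (1, 1, 3)
  row 1: subtract 4×row0 = (0, 0, 0)
  row 2: subtract 3×row0 = (0, 3, 0)
step 2: exchange rows 1,2
step 2: normalize row 1 (÷3) = (0, 1, 0)
  row 0: subtract 1×row1 = (1, 0, 3)
skip col 2 (zero from row 2)

pivot columns: 0, 1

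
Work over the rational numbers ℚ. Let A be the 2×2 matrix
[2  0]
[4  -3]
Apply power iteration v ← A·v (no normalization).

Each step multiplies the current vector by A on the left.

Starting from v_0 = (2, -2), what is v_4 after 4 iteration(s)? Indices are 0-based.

v_4 = (32, -266)

v_0 = (2, -2).
v_1 = A·v_0 = (4, 14).
v_2 = A·v_1 = (8, -26).
v_3 = A·v_2 = (16, 110).
v_4 = A·v_3 = (32, -266).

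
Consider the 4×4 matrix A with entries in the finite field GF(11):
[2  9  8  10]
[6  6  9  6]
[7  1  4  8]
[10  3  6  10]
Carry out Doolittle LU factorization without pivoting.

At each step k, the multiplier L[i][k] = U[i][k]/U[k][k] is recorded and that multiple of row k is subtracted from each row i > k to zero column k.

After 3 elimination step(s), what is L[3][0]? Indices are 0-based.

Step 1: pivot at (0,0) is 2.
  row1 ← row1 − (3)·row0  ⇒  L[1][0]=3, U row1=(0, 1, 7, 9)
  row2 ← row2 − (9)·row0  ⇒  L[2][0]=9, U row2=(0, 8, 9, 6)
  row3 ← row3 − (5)·row0  ⇒  L[3][0]=5, U row3=(0, 2, 10, 4)
Step 2: pivot at (1,1) is 1.
  row2 ← row2 − (8)·row1  ⇒  L[2][1]=8, U row2=(0, 0, 8, 0)
  row3 ← row3 − (2)·row1  ⇒  L[3][1]=2, U row3=(0, 0, 7, 8)
Step 3: pivot at (2,2) is 8.
  row3 ← row3 − (5)·row2  ⇒  L[3][2]=5, U row3=(0, 0, 0, 8)

L[3][0] = 5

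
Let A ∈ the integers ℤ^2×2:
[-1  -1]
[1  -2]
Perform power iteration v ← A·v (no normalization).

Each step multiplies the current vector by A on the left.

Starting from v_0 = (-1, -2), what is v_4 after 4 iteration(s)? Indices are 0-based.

v_0 = (-1, -2).
v_1 = A·v_0 = (3, 3).
v_2 = A·v_1 = (-6, -3).
v_3 = A·v_2 = (9, 0).
v_4 = A·v_3 = (-9, 9).

v_4 = (-9, 9)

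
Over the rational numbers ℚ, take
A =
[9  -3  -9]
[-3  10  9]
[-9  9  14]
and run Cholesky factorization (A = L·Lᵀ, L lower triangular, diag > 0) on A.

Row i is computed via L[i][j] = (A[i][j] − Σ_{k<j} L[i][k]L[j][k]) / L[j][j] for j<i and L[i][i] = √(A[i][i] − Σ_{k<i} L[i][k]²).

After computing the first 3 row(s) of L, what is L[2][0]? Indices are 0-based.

L[2][0] = -3

Step 1: L[0][0] = √(9) = 3.
  L[1][0] = (-3) / L[0][0] = -1.
Step 2: L[1][1] = √(9) = 3.
  L[2][0] = (-9) / L[0][0] = -3.
  L[2][1] = (6) / L[1][1] = 2.
Step 3: L[2][2] = √(1) = 1.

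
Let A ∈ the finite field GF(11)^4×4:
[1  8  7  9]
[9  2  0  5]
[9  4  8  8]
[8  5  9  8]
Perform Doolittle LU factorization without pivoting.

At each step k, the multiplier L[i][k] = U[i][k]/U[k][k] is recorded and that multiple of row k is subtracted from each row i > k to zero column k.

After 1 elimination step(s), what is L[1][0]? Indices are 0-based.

L[1][0] = 9

[col 0] pivot 1
  R1 -= 9*R0 → (0, 7, 3, 1)  (L[1][0] := 9)
  R2 -= 9*R0 → (0, 9, 0, 4)  (L[2][0] := 9)
  R3 -= 8*R0 → (0, 7, 8, 2)  (L[3][0] := 8)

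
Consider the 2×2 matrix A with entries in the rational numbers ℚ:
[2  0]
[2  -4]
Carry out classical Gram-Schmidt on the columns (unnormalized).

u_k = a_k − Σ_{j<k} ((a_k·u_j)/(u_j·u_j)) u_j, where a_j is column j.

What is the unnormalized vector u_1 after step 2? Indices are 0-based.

Step 1: u_0 = a_0 = (2, 2).
Step 2: u_1 = a_1 − (-1)·u_0 = (2, -2).

u_1 = (2, -2)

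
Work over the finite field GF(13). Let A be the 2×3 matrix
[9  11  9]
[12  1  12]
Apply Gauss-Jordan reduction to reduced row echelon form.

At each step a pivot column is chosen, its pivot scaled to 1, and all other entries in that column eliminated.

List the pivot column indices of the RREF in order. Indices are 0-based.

pivot columns: 0, 1

pivot(0,0)=9: scale R0 → (1, 7, 1)
  clear (1,0): R1 −= (12)R0 → (0, 8, 0)
pivot(1,1)=8: scale R1 → (0, 1, 0)
  clear (0,1): R0 −= (7)R1 → (1, 0, 1)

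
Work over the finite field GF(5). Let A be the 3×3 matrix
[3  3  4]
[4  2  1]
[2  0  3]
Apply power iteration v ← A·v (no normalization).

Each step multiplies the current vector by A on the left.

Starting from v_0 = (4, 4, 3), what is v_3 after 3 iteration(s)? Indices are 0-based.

v_0 = (4, 4, 3).
v_1 = A·v_0 = (1, 2, 2).
v_2 = A·v_1 = (2, 0, 3).
v_3 = A·v_2 = (3, 1, 3).

v_3 = (3, 1, 3)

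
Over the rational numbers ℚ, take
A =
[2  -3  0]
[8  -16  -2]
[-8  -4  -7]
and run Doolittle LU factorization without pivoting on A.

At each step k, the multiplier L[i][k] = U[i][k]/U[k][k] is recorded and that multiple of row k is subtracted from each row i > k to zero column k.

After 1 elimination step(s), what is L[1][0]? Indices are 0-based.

L[1][0] = 4

k=0: U[0][0]=2
  eliminate (1,0): mult=4, new row 1: (0, -4, -2); set L[1][0]=4
  eliminate (2,0): mult=-4, new row 2: (0, -16, -7); set L[2][0]=-4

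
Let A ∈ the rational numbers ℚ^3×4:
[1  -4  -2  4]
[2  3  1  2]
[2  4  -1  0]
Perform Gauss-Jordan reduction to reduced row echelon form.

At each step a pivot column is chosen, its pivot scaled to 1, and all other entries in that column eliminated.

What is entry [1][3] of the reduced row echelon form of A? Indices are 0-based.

pivot(0,0)=1: scale R0 → (1, -4, -2, 4)
  clear (1,0): R1 −= (2)R0 → (0, 11, 5, -6)
  clear (2,0): R2 −= (2)R0 → (0, 12, 3, -8)
pivot(1,1)=11: scale R1 → (0, 1, 5/11, -6/11)
  clear (0,1): R0 −= (-4)R1 → (1, 0, -2/11, 20/11)
  clear (2,1): R2 −= (12)R1 → (0, 0, -27/11, -16/11)
pivot(2,2)=-27/11: scale R2 → (0, 0, 1, 16/27)
  clear (0,2): R0 −= (-2/11)R2 → (1, 0, 0, 52/27)
  clear (1,2): R1 −= (5/11)R2 → (0, 1, 0, -22/27)

M[1][3] = -22/27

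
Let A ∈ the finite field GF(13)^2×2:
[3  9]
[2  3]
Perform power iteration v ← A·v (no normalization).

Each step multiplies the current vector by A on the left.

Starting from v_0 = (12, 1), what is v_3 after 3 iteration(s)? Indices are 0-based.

v_0 = (12, 1).
v_1 = A·v_0 = (6, 1).
v_2 = A·v_1 = (1, 2).
v_3 = A·v_2 = (8, 8).

v_3 = (8, 8)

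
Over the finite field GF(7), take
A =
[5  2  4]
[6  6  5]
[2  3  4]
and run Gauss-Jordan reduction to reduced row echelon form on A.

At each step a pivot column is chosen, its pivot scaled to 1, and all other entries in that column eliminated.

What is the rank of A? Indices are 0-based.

step 1: normalize row 0 (÷5) = (1, 6, 5)
  row 1: subtract 6×row0 = (0, 5, 3)
  row 2: subtract 2×row0 = (0, 5, 1)
step 2: normalize row 1 (÷5) = (0, 1, 2)
  row 0: subtract 6×row1 = (1, 0, 0)
  row 2: subtract 5×row1 = (0, 0, 5)
step 3: normalize row 2 (÷5) = (0, 0, 1)
  row 1: subtract 2×row2 = (0, 1, 0)

rank = 3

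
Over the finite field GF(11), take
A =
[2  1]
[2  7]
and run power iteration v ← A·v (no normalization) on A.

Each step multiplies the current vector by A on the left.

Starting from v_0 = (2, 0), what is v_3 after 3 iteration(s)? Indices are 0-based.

v_3 = (5, 1)

v_0 = (2, 0).
v_1 = A·v_0 = (4, 4).
v_2 = A·v_1 = (1, 3).
v_3 = A·v_2 = (5, 1).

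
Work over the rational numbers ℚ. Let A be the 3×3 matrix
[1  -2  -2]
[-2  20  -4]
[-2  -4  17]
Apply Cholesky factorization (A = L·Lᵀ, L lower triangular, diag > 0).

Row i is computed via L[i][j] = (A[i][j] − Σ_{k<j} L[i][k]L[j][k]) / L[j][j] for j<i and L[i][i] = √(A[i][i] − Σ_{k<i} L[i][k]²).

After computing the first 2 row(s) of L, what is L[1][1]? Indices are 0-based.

Step 1: L[0][0] = √(1) = 1.
  L[1][0] = (-2) / L[0][0] = -2.
Step 2: L[1][1] = √(16) = 4.

L[1][1] = 4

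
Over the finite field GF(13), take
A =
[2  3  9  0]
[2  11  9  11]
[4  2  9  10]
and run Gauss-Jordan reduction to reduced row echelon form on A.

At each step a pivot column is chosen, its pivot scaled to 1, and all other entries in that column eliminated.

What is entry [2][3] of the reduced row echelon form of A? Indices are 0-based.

M[2][3] = 12

pivot(0,0)=2: scale R0 → (1, 8, 11, 0)
  clear (1,0): R1 −= (2)R0 → (0, 8, 0, 11)
  clear (2,0): R2 −= (4)R0 → (0, 9, 4, 10)
pivot(1,1)=8: scale R1 → (0, 1, 0, 3)
  clear (0,1): R0 −= (8)R1 → (1, 0, 11, 2)
  clear (2,1): R2 −= (9)R1 → (0, 0, 4, 9)
pivot(2,2)=4: scale R2 → (0, 0, 1, 12)
  clear (0,2): R0 −= (11)R2 → (1, 0, 0, 0)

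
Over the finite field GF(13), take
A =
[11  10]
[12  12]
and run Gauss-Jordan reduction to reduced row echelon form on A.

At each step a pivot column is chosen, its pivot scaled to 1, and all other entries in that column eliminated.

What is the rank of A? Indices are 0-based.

step 1: normalize row 0 (÷11) = (1, 8)
  row 1: subtract 12×row0 = (0, 7)
step 2: normalize row 1 (÷7) = (0, 1)
  row 0: subtract 8×row1 = (1, 0)

rank = 2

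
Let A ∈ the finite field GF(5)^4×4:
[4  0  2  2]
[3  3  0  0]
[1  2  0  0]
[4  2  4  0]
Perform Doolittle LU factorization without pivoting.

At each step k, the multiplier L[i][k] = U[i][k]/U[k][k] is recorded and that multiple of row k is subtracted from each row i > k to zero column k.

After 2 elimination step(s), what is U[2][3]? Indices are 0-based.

U[2][3] = 3

k=0: U[0][0]=4
  eliminate (1,0): mult=2, new row 1: (0, 3, 1, 1); set L[1][0]=2
  eliminate (2,0): mult=4, new row 2: (0, 2, 2, 2); set L[2][0]=4
  eliminate (3,0): mult=1, new row 3: (0, 2, 2, 3); set L[3][0]=1
k=1: U[1][1]=3
  eliminate (2,1): mult=4, new row 2: (0, 0, 3, 3); set L[2][1]=4
  eliminate (3,1): mult=4, new row 3: (0, 0, 3, 4); set L[3][1]=4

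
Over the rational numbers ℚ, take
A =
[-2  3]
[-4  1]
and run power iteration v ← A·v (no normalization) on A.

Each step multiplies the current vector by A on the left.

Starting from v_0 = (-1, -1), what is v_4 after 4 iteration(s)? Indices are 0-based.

v_0 = (-1, -1).
v_1 = A·v_0 = (-1, 3).
v_2 = A·v_1 = (11, 7).
v_3 = A·v_2 = (-1, -37).
v_4 = A·v_3 = (-109, -33).

v_4 = (-109, -33)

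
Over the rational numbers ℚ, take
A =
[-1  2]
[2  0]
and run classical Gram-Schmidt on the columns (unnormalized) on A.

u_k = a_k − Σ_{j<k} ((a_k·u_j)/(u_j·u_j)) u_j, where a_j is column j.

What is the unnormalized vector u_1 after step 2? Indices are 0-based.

u_1 = (8/5, 4/5)

Step 1: u_0 = a_0 = (-1, 2).
Step 2: u_1 = a_1 − (-2/5)·u_0 = (8/5, 4/5).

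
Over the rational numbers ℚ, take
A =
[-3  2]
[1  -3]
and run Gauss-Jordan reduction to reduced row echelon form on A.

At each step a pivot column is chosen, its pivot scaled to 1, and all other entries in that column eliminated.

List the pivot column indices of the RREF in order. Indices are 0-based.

step 1: normalize row 0 (÷-3) = (1, -2/3)
  row 1: subtract 1×row0 = (0, -7/3)
step 2: normalize row 1 (÷-7/3) = (0, 1)
  row 0: subtract -2/3×row1 = (1, 0)

pivot columns: 0, 1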